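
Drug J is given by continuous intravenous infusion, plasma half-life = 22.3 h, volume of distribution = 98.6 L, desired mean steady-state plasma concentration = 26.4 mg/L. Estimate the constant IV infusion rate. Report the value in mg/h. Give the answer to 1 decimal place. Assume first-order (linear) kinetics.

k = ln2 / t½ = 0.693147 / 22.3 = 0.03108 h⁻¹
CL = k × Vd = 0.03108 × 98.6 = 3.064 L/h
At steady state, infusion rate R₀ = Css × CL = 26.4 × 3.064 = 80.89 mg/h

80.9 mg/h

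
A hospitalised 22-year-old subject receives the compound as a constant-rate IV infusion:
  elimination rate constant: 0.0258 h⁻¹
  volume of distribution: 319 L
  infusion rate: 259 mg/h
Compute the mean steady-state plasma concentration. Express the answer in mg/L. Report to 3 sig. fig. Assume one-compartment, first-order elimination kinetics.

31.5 mg/L

CL = k × Vd = 0.02580 × 319 = 8.230 L/h
At steady state Css = R₀ / CL = 259 / 8.230 = 31.47 mg/L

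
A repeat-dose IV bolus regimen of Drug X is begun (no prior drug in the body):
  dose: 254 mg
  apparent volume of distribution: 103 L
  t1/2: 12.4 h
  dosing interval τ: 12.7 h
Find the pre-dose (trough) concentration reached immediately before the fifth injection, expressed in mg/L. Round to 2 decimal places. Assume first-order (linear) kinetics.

C₀ per dose = Dose / Vd = 254 / 103 = 2.466 mg/L
k = ln2 / t½ = 0.693147 / 12.4 = 0.05590 h⁻¹
Fraction remaining after one interval: r = e^(−kτ) = e^(−0.05590 × 12.7) = 0.4917
Before dose 5, 4 doses have been given (aged 1τ, 2τ, 3τ, 4τ).
C_trough = C₀ × (r + r² + … + r^4) = C₀ × r(1−r^4)/(1−r)
        = 2.466 × 0.4917 × (1 − 0.05845) / (1 − 0.4917) = 2.246 mg/L

2.25 mg/L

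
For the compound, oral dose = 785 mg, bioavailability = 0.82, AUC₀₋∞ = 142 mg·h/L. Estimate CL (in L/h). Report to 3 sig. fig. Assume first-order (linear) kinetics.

CL = F·Dose / AUC = 0.82 × 785 / 142 = 4.533 L/h

4.53 L/h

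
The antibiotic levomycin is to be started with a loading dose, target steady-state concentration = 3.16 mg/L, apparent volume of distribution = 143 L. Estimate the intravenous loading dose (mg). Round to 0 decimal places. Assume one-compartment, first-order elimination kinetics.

LD = Css × Vd = 3.16 × 143 = 451.9 mg

452 mg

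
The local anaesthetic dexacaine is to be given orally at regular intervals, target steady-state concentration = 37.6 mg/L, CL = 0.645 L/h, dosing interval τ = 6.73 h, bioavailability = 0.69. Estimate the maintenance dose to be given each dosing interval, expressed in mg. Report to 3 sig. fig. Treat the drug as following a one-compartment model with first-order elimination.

237 mg

At steady state, F × (Dose/τ) = Css × CL.
Dose = Css × CL × τ / F = 37.6 × 0.6450 × 6.73 / 0.69 = 236.5 mg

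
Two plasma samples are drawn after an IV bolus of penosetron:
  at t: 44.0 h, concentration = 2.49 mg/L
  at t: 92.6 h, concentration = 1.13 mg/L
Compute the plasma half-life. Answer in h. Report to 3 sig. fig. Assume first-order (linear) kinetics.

42.6 h

k = ln(C₁/C₂) / (t₂ − t₁) = ln(2.49/1.13) / (92.6 − 44.0)
  = 0.7901 / 48.60 = 0.01626 h⁻¹
t½ = ln2 / k = 0.693147 / 0.01626 = 42.63 h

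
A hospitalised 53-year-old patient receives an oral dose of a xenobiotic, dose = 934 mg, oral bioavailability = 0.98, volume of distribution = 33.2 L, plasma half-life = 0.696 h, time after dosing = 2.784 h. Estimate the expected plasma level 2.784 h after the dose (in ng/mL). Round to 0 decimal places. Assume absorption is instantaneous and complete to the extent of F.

Amount reaching circulation = F × Dose = 0.98 × 934.0 = 915.3 mg
C₀ = F·Dose / Vd = 915.3 / 33.2 = 27.57 mg/L
k = ln2 / t½ = 0.693147 / 0.696 = 0.9959 h⁻¹
t / t½ = 2.784 / 0.696 = 4 half-lives
C = C₀ × (1/2)^4 = 27.57 × 0.06250 = 1.723 mg/L
Convert: 1.723 mg/L × 1000 = 1723 ng/mL

1723 ng/mL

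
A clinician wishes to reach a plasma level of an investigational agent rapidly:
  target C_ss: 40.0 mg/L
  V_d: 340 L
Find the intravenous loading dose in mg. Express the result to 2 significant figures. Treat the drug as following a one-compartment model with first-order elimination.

LD = Css × Vd = 40.0 × 340 = 13600 mg

14000 mg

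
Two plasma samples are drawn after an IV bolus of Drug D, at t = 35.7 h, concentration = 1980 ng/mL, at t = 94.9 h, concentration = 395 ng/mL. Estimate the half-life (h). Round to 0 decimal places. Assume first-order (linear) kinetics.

25 h

k = ln(C₁/C₂) / (t₂ − t₁) = ln(1980/395) / (94.9 − 35.7)
  = 1.612 / 59.20 = 0.02723 h⁻¹
t½ = ln2 / k = 0.693147 / 0.02723 = 25.46 h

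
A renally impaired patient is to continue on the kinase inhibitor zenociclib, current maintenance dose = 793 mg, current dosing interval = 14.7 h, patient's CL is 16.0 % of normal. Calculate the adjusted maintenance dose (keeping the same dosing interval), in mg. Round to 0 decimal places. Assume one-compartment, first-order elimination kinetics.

To keep the same average steady-state level, dosing rate must scale with clearance.
CL ratio = 16.0 / 100 = 0.1600
New dose (same interval) = 793 × 0.1600 = 126.9 mg

127 mg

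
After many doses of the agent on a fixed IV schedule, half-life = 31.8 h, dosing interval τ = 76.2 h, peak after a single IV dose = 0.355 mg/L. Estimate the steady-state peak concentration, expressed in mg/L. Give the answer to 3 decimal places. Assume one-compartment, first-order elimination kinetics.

k = ln2 / t½ = 0.693147 / 31.8 = 0.02180 h⁻¹
e^(−kτ) = e^(−0.02180 × 76.2) = 0.1899
Accumulation ratio R = 1 / (1 − e^(−kτ)) = 1 / (1 − 0.1899) = 1.234
Steady-state peak = C₀ × R = 0.355 × 1.234 = 0.4381 mg/L

0.438 mg/L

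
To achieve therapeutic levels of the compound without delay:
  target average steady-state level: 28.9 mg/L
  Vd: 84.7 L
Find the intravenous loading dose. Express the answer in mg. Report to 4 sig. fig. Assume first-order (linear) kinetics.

LD = Css × Vd = 28.9 × 84.7 = 2448 mg

2448 mg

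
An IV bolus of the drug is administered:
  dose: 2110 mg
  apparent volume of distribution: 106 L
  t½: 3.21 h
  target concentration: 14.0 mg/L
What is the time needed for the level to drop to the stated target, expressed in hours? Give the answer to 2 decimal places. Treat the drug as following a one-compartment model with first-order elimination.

C₀ = Dose / Vd = 2110 / 106 = 19.91 mg/L
k = ln2 / t½ = 0.693147 / 3.21 = 0.2159 h⁻¹
t = ln(C₀ / C) / k = ln(19.91 / 14.0) / 0.2159
  = ln(1.422) / 0.2159 = 0.3521 / 0.2159 = 1.631 h

1.63 h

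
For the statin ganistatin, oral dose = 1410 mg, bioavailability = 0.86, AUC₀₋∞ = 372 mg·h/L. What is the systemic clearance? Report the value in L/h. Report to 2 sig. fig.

3.3 L/h

CL = F·Dose / AUC = 0.86 × 1410 / 372 = 3.260 L/h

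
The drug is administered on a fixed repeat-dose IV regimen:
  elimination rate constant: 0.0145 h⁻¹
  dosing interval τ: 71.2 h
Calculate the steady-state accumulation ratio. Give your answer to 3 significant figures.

e^(−kτ) = e^(−0.01450 × 71.2) = 0.3562
Accumulation ratio R = 1 / (1 − e^(−kτ)) = 1 / (1 − 0.3562) = 1.553

1.55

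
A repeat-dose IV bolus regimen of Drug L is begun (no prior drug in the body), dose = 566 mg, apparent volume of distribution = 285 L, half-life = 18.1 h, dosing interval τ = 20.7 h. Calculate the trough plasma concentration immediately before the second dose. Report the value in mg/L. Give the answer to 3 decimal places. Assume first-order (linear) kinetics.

0.899 mg/L

C₀ per dose = Dose / Vd = 566 / 285 = 1.986 mg/L
k = ln2 / t½ = 0.693147 / 18.1 = 0.03830 h⁻¹
Fraction remaining after one interval: r = e^(−kτ) = e^(−0.03830 × 20.7) = 0.4526
Before dose 2, 1 dose has been given (aged 1τ).
C_trough = C₀ × r = 1.986 × 0.4526 = 0.8989 mg/L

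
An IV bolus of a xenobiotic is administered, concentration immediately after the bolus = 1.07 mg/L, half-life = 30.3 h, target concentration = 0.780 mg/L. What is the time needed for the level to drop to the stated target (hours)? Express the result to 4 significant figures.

13.82 h

k = ln2 / t½ = 0.693147 / 30.3 = 0.02288 h⁻¹
t = ln(C₀ / C) / k = ln(1.070 / 0.780) / 0.02288
  = ln(1.372) / 0.02288 = 0.3163 / 0.02288 = 13.82 h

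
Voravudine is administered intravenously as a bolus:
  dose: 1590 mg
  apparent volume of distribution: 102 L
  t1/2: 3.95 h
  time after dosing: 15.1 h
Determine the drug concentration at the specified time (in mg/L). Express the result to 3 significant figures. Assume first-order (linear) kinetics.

C₀ = Dose / Vd = 1590 / 102 = 15.59 mg/L
k = ln2 / t½ = 0.693147 / 3.95 = 0.1755 h⁻¹
C = C₀ · e^(−k·t) = 15.59 × e^(−0.1755 × 15.1)
  = 15.59 × 0.07065 = 1.101 mg/L

1.10 mg/L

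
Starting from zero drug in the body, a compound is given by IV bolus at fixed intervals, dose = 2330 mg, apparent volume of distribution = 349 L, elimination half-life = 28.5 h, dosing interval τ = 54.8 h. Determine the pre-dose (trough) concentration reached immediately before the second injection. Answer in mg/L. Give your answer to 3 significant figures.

1.76 mg/L

C₀ per dose = Dose / Vd = 2330 / 349 = 6.676 mg/L
k = ln2 / t½ = 0.693147 / 28.5 = 0.02432 h⁻¹
Fraction remaining after one interval: r = e^(−kτ) = e^(−0.02432 × 54.8) = 0.2638
Before dose 2, 1 dose has been given (aged 1τ).
C_trough = C₀ × r = 6.676 × 0.2638 = 1.761 mg/L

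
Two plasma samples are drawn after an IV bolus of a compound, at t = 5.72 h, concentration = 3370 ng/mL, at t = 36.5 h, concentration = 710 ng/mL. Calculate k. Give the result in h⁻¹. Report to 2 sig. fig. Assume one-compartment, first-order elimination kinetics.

k = ln(C₁/C₂) / (t₂ − t₁) = ln(3370/710) / (36.5 − 5.72)
  = 1.557 / 30.78 = 0.05058 h⁻¹

0.051 h⁻¹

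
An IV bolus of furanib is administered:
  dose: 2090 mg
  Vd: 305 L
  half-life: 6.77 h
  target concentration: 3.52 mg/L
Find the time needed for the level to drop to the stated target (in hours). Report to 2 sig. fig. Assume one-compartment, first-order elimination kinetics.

6.5 h

C₀ = Dose / Vd = 2090 / 305 = 6.852 mg/L
k = ln2 / t½ = 0.693147 / 6.77 = 0.1024 h⁻¹
t = ln(C₀ / C) / k = ln(6.852 / 3.52) / 0.1024
  = ln(1.947) / 0.1024 = 0.6663 / 0.1024 = 6.507 h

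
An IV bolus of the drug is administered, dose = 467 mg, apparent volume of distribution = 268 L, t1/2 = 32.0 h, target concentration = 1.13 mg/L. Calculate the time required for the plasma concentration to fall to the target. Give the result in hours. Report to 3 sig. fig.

20.0 h

C₀ = Dose / Vd = 467.0 / 268 = 1.743 mg/L
k = ln2 / t½ = 0.693147 / 32.0 = 0.02166 h⁻¹
t = ln(C₀ / C) / k = ln(1.743 / 1.13) / 0.02166
  = ln(1.542) / 0.02166 = 0.4331 / 0.02166 = 20.00 h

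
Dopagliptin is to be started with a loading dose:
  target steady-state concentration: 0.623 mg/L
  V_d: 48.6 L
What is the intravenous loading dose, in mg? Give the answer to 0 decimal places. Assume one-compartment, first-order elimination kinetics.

30 mg

LD = Css × Vd = 0.623 × 48.6 = 30.28 mg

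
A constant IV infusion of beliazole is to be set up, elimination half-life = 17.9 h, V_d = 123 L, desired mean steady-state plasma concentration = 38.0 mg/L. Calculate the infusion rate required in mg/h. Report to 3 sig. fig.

k = ln2 / t½ = 0.693147 / 17.9 = 0.03872 h⁻¹
CL = k × Vd = 0.03872 × 123 = 4.763 L/h
At steady state, infusion rate R₀ = Css × CL = 38.0 × 4.763 = 181.0 mg/h

181 mg/h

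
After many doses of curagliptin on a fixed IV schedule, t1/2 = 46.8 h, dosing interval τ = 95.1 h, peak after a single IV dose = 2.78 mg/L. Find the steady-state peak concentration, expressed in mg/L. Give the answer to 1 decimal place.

k = ln2 / t½ = 0.693147 / 46.8 = 0.01481 h⁻¹
e^(−kτ) = e^(−0.01481 × 95.1) = 0.2445
Accumulation ratio R = 1 / (1 − e^(−kτ)) = 1 / (1 − 0.2445) = 1.324
Steady-state peak = C₀ × R = 2.78 × 1.324 = 3.681 mg/L

3.7 mg/L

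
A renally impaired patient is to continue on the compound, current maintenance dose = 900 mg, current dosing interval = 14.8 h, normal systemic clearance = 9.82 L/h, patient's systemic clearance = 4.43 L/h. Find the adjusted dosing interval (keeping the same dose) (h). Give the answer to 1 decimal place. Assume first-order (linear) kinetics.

To keep the same average steady-state level, dosing rate must scale with clearance.
CL ratio = 4.43 / 9.82 = 0.4511
New interval (same dose) = 14.8 / 0.4511 = 32.81 h

32.8 h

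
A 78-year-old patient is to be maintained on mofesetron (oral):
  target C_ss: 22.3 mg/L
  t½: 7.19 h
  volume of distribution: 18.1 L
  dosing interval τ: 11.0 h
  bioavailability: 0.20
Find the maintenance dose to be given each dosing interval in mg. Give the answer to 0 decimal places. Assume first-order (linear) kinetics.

k = ln2 / t½ = 0.693147 / 7.19 = 0.09640 h⁻¹
CL = k × Vd = 0.09640 × 18.1 = 1.745 L/h
At steady state, F × (Dose/τ) = Css × CL.
Dose = Css × CL × τ / F = 22.3 × 1.745 × 11.0 / 0.20 = 2140 mg

2140 mg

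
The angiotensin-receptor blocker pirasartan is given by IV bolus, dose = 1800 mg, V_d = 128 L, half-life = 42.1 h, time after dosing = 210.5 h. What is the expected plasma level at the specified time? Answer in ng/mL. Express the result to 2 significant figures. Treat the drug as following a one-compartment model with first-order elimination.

440 ng/mL

C₀ = Dose / Vd = 1800 / 128 = 14.06 mg/L
k = ln2 / t½ = 0.693147 / 42.1 = 0.01646 h⁻¹
t / t½ = 210.5 / 42.1 = 5 half-lives
C = C₀ × (1/2)^5 = 14.06 × 0.03125 = 0.4394 mg/L
Convert: 0.4394 mg/L × 1000 = 439.4 ng/mL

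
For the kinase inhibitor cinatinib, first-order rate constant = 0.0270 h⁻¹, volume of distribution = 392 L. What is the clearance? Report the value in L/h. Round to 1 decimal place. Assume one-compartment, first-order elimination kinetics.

10.6 L/h

CL = k × Vd = 0.0270 × 392 = 10.58 L/h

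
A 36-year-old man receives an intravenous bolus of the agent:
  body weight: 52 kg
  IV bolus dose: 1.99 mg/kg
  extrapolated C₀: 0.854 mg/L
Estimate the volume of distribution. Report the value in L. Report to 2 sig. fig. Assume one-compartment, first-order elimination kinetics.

120 L

Dose = 1.99 × 52 = 103.5 mg
Vd = Dose / C₀ = 103.5 / 0.854 = 121.2 L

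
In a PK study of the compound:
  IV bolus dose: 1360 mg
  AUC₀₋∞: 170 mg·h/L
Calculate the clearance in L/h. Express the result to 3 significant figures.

CL = Dose / AUC = 1360 / 170 = 8.000 L/h

8.00 L/h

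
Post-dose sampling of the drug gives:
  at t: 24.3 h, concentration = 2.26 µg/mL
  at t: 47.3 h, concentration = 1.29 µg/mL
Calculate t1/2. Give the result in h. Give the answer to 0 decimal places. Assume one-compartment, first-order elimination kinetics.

28 h

k = ln(C₁/C₂) / (t₂ − t₁) = ln(2.26/1.29) / (47.3 − 24.3)
  = 0.5607 / 23.00 = 0.02438 h⁻¹
t½ = ln2 / k = 0.693147 / 0.02438 = 28.43 h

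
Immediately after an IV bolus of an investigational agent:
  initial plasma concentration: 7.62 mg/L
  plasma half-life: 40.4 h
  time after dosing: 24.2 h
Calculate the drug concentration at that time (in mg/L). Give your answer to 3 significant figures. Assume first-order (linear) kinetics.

k = ln2 / t½ = 0.693147 / 40.4 = 0.01716 h⁻¹
C = C₀ · e^(−k·t) = 7.620 × e^(−0.01716 × 24.2)
  = 7.620 × 0.6602 = 5.031 mg/L

5.03 mg/L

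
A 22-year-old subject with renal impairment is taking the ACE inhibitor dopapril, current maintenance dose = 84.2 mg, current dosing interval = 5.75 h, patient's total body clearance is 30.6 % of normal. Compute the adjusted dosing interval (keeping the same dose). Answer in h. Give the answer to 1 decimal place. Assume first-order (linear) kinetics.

18.8 h

To keep the same average steady-state level, dosing rate must scale with clearance.
CL ratio = 30.6 / 100 = 0.3060
New interval (same dose) = 5.75 / 0.3060 = 18.79 h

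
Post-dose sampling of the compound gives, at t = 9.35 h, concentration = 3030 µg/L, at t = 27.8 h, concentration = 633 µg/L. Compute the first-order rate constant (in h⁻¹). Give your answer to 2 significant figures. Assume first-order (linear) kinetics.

0.085 h⁻¹

k = ln(C₁/C₂) / (t₂ − t₁) = ln(3030/633) / (27.8 − 9.35)
  = 1.566 / 18.45 = 0.08488 h⁻¹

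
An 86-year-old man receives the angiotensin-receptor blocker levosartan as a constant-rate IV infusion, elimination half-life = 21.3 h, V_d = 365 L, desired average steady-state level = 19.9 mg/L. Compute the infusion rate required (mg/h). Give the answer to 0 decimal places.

k = ln2 / t½ = 0.693147 / 21.3 = 0.03254 h⁻¹
CL = k × Vd = 0.03254 × 365 = 11.88 L/h
At steady state, infusion rate R₀ = Css × CL = 19.9 × 11.88 = 236.4 mg/h

236 mg/h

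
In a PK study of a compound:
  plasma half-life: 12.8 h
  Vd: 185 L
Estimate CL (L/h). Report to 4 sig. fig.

k = ln2 / t½ = 0.693147 / 12.8 = 0.05415 h⁻¹
CL = k × Vd = 0.05415 × 185 = 10.02 L/h

10.02 L/h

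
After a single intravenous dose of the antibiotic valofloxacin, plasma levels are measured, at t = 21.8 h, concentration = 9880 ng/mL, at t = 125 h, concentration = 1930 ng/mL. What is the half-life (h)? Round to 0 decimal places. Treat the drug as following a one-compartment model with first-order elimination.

44 h

k = ln(C₁/C₂) / (t₂ − t₁) = ln(9880/1930) / (125 − 21.8)
  = 1.633 / 103.2 = 0.01582 h⁻¹
t½ = ln2 / k = 0.693147 / 0.01582 = 43.81 h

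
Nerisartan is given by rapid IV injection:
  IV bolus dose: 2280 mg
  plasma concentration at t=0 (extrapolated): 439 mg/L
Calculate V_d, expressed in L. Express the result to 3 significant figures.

Vd = Dose / C₀ = 2280 / 439 = 5.194 L

5.19 L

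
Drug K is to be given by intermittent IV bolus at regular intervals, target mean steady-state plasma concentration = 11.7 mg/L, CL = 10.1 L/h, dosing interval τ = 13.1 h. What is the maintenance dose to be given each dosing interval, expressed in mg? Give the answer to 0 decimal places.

At steady state, Dose/τ = Css × CL.
Dose = Css × CL × τ = 11.7 × 10.10 × 13.1 = 1548 mg

1548 mg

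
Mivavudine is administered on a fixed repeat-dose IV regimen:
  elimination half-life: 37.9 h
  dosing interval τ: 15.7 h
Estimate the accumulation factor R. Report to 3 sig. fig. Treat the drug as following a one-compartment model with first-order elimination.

4.01

k = ln2 / t½ = 0.693147 / 37.9 = 0.01829 h⁻¹
e^(−kτ) = e^(−0.01829 × 15.7) = 0.7504
Accumulation ratio R = 1 / (1 − e^(−kτ)) = 1 / (1 − 0.7504) = 4.006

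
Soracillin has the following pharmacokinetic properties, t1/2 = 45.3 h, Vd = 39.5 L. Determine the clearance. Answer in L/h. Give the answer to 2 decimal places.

k = ln2 / t½ = 0.693147 / 45.3 = 0.01530 h⁻¹
CL = k × Vd = 0.01530 × 39.5 = 0.6044 L/h

0.60 L/h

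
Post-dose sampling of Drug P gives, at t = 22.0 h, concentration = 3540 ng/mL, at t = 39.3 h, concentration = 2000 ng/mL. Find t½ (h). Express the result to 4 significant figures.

21.00 h

k = ln(C₁/C₂) / (t₂ − t₁) = ln(3540/2000) / (39.3 − 22.0)
  = 0.5710 / 17.30 = 0.03301 h⁻¹
t½ = ln2 / k = 0.693147 / 0.03301 = 21.00 h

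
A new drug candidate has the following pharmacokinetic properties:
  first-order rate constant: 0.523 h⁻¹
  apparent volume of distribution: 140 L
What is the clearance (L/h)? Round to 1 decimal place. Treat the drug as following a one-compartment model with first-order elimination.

73.2 L/h

CL = k × Vd = 0.523 × 140 = 73.22 L/h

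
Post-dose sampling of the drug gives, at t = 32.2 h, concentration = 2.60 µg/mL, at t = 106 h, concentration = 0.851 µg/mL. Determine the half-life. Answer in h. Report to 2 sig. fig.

46 h

k = ln(C₁/C₂) / (t₂ − t₁) = ln(2.60/0.851) / (106 − 32.2)
  = 1.117 / 73.80 = 0.01514 h⁻¹
t½ = ln2 / k = 0.693147 / 0.01514 = 45.78 h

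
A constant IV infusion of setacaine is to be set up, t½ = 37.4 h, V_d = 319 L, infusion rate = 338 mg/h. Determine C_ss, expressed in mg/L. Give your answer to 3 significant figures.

57.2 mg/L

k = ln2 / t½ = 0.693147 / 37.4 = 0.01853 h⁻¹
CL = k × Vd = 0.01853 × 319 = 5.911 L/h
At steady state Css = R₀ / CL = 338 / 5.911 = 57.18 mg/L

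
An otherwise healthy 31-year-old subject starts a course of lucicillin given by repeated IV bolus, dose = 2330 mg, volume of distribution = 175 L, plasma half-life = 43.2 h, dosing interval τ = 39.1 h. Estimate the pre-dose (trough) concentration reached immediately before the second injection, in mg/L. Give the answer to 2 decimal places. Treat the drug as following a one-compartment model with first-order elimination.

7.11 mg/L

C₀ per dose = Dose / Vd = 2330 / 175 = 13.31 mg/L
k = ln2 / t½ = 0.693147 / 43.2 = 0.01605 h⁻¹
Fraction remaining after one interval: r = e^(−kτ) = e^(−0.01605 × 39.1) = 0.5339
Before dose 2, 1 dose has been given (aged 1τ).
C_trough = C₀ × r = 13.31 × 0.5339 = 7.106 mg/L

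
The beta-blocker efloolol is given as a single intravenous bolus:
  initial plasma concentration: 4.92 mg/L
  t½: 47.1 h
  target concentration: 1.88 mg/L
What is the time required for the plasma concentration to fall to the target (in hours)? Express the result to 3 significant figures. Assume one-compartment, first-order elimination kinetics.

k = ln2 / t½ = 0.693147 / 47.1 = 0.01472 h⁻¹
t = ln(C₀ / C) / k = ln(4.920 / 1.88) / 0.01472
  = ln(2.617) / 0.01472 = 0.9620 / 0.01472 = 65.35 h

65.4 h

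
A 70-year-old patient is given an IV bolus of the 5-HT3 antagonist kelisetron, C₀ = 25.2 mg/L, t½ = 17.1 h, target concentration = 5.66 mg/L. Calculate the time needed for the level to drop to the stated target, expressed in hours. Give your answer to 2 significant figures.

k = ln2 / t½ = 0.693147 / 17.1 = 0.04053 h⁻¹
t = ln(C₀ / C) / k = ln(25.20 / 5.66) / 0.04053
  = ln(4.452) / 0.04053 = 1.493 / 0.04053 = 36.84 h

37 h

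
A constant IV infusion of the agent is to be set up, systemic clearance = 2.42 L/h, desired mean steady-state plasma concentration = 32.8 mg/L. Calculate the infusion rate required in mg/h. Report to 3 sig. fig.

At steady state, infusion rate R₀ = Css × CL = 32.8 × 2.420 = 79.38 mg/h

79.4 mg/h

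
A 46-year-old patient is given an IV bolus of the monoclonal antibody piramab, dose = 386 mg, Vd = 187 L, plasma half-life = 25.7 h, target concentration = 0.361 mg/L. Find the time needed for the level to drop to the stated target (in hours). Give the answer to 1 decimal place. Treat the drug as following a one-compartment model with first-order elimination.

C₀ = Dose / Vd = 386.0 / 187 = 2.064 mg/L
k = ln2 / t½ = 0.693147 / 25.7 = 0.02697 h⁻¹
t = ln(C₀ / C) / k = ln(2.064 / 0.361) / 0.02697
  = ln(5.717) / 0.02697 = 1.743 / 0.02697 = 64.63 h

64.6 h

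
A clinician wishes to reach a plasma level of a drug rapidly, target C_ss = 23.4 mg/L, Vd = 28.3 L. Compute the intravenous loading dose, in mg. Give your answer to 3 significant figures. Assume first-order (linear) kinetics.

662 mg

LD = Css × Vd = 23.4 × 28.3 = 662.2 mg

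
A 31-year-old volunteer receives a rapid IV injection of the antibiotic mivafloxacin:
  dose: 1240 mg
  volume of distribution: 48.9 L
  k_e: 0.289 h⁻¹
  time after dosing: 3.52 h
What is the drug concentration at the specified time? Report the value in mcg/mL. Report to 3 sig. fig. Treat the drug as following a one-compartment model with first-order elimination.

C₀ = Dose / Vd = 1240 / 48.9 = 25.36 mg/L
C = C₀ · e^(−k·t) = 25.36 × e^(−0.2890 × 3.52)
  = 25.36 × 0.3616 = 9.170 mg/L
(9.170 mg/L = 9.170 mcg/mL)

9.17 mcg/mL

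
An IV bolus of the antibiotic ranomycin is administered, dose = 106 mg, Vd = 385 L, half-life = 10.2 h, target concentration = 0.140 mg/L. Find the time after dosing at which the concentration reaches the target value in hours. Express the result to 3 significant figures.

C₀ = Dose / Vd = 106.0 / 385 = 0.2753 mg/L
k = ln2 / t½ = 0.693147 / 10.2 = 0.06796 h⁻¹
t = ln(C₀ / C) / k = ln(0.2753 / 0.140) / 0.06796
  = ln(1.966) / 0.06796 = 0.6760 / 0.06796 = 9.947 h

9.95 h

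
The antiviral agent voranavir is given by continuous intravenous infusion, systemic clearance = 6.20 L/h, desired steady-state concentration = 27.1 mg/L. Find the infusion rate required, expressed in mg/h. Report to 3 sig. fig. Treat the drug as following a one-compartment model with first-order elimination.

At steady state, infusion rate R₀ = Css × CL = 27.1 × 6.200 = 168.0 mg/h

168 mg/h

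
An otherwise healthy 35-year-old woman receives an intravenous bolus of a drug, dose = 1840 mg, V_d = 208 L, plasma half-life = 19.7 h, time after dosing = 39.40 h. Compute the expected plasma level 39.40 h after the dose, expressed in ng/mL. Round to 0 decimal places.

C₀ = Dose / Vd = 1840 / 208 = 8.846 mg/L
k = ln2 / t½ = 0.693147 / 19.7 = 0.03519 h⁻¹
t / t½ = 39.40 / 19.7 = 2 half-lives
C = C₀ × (1/2)^2 = 8.846 × 0.2500 = 2.212 mg/L
Convert: 2.212 mg/L × 1000 = 2212 ng/mL

2212 ng/mL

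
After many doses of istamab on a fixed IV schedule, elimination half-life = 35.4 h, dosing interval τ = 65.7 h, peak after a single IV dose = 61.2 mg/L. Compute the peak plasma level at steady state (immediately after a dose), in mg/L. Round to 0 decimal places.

k = ln2 / t½ = 0.693147 / 35.4 = 0.01958 h⁻¹
e^(−kτ) = e^(−0.01958 × 65.7) = 0.2763
Accumulation ratio R = 1 / (1 − e^(−kτ)) = 1 / (1 − 0.2763) = 1.382
Steady-state peak = C₀ × R = 61.2 × 1.382 = 84.58 mg/L

85 mg/L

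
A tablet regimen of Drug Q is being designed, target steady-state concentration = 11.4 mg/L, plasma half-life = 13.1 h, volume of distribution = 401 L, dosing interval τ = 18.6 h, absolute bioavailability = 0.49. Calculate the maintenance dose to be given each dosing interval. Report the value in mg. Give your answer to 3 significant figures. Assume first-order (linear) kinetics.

k = ln2 / t½ = 0.693147 / 13.1 = 0.05291 h⁻¹
CL = k × Vd = 0.05291 × 401 = 21.22 L/h
At steady state, F × (Dose/τ) = Css × CL.
Dose = Css × CL × τ / F = 11.4 × 21.22 × 18.6 / 0.49 = 9183 mg

9180 mg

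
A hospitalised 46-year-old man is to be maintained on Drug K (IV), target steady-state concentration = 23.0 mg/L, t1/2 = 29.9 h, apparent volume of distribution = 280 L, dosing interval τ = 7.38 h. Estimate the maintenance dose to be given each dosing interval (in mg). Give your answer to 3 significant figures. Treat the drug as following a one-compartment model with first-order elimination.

k = ln2 / t½ = 0.693147 / 29.9 = 0.02318 h⁻¹
CL = k × Vd = 0.02318 × 280 = 6.490 L/h
At steady state, Dose/τ = Css × CL.
Dose = Css × CL × τ = 23.0 × 6.490 × 7.38 = 1102 mg

1100 mg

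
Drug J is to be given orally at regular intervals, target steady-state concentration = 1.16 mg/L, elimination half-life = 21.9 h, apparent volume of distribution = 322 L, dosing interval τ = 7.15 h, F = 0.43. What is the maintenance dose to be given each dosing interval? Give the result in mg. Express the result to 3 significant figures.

k = ln2 / t½ = 0.693147 / 21.9 = 0.03165 h⁻¹
CL = k × Vd = 0.03165 × 322 = 10.19 L/h
At steady state, F × (Dose/τ) = Css × CL.
Dose = Css × CL × τ / F = 1.16 × 10.19 × 7.15 / 0.43 = 196.5 mg

197 mg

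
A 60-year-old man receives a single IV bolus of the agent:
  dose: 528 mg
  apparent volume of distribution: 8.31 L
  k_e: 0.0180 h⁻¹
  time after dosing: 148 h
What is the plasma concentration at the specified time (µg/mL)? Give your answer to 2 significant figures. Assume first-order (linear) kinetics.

4.4 µg/mL

C₀ = Dose / Vd = 528.0 / 8.31 = 63.54 mg/L
C = C₀ · e^(−k·t) = 63.54 × e^(−0.01800 × 148)
  = 63.54 × 0.06967 = 4.427 mg/L
(4.427 mg/L = 4.427 µg/mL)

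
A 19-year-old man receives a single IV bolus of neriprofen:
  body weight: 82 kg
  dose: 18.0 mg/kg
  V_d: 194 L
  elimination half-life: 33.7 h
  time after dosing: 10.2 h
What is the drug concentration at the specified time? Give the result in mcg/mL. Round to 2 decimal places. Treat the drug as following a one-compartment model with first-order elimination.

Total dose = 18.0 × 82 = 1476 mg
C₀ = Dose / Vd = 1476 / 194 = 7.608 mg/L
k = ln2 / t½ = 0.693147 / 33.7 = 0.02057 h⁻¹
C = C₀ · e^(−k·t) = 7.608 × e^(−0.02057 × 10.2)
  = 7.608 × 0.8107 = 6.168 mg/L
(6.168 mg/L = 6.168 mcg/mL)

6.17 mcg/mL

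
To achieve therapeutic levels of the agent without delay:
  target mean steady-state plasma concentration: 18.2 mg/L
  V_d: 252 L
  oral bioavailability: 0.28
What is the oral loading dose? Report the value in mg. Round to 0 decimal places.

16380 mg

LD = Css × Vd / F = 18.2 × 252 / 0.28 = 16380 mg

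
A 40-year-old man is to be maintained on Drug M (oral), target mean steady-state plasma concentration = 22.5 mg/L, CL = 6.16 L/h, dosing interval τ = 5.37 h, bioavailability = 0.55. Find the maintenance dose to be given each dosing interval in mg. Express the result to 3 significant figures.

1350 mg

At steady state, F × (Dose/τ) = Css × CL.
Dose = Css × CL × τ / F = 22.5 × 6.160 × 5.37 / 0.55 = 1353 mg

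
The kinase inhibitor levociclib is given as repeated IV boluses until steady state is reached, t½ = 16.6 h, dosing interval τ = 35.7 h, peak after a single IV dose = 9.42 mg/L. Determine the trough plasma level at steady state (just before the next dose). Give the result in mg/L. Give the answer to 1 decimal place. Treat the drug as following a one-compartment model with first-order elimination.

2.7 mg/L

k = ln2 / t½ = 0.693147 / 16.6 = 0.04176 h⁻¹
e^(−kτ) = e^(−0.04176 × 35.7) = 0.2252
Accumulation ratio R = 1 / (1 − e^(−kτ)) = 1 / (1 − 0.2252) = 1.291
Steady-state trough = C₀ × R × e^(−kτ) = 9.42 × 1.291 × 0.2252 = 2.739 mg/L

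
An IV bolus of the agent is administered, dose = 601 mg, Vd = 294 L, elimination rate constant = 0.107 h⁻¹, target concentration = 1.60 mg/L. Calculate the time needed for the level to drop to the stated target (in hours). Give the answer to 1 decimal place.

2.3 h

C₀ = Dose / Vd = 601.0 / 294 = 2.044 mg/L
t = ln(C₀ / C) / k = ln(2.044 / 1.60) / 0.1070
  = ln(1.278) / 0.1070 = 0.2453 / 0.1070 = 2.293 h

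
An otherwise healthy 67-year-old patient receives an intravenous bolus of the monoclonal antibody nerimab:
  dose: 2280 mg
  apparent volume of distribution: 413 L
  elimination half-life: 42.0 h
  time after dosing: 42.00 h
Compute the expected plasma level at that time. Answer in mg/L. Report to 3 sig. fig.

2.76 mg/L

C₀ = Dose / Vd = 2280 / 413 = 5.521 mg/L
k = ln2 / t½ = 0.693147 / 42.0 = 0.01650 h⁻¹
t / t½ = 42.00 / 42.0 = 1 half-lives
C = C₀ × (1/2)^1 = 5.521 × 0.5000 = 2.761 mg/L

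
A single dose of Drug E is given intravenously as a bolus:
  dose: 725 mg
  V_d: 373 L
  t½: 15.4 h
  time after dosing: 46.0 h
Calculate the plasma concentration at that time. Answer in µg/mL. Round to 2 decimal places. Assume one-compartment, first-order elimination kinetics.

C₀ = Dose / Vd = 725.0 / 373 = 1.944 mg/L
k = ln2 / t½ = 0.693147 / 15.4 = 0.04501 h⁻¹
C = C₀ · e^(−k·t) = 1.944 × e^(−0.04501 × 46.0)
  = 1.944 × 0.1261 = 0.2451 mg/L
(0.2451 mg/L = 0.2451 µg/mL)

0.25 µg/mL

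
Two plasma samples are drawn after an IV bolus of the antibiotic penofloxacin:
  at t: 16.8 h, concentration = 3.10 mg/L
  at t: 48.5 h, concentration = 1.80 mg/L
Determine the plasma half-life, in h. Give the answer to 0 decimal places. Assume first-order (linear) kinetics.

40 h

k = ln(C₁/C₂) / (t₂ − t₁) = ln(3.10/1.80) / (48.5 − 16.8)
  = 0.5436 / 31.70 = 0.01715 h⁻¹
t½ = ln2 / k = 0.693147 / 0.01715 = 40.42 h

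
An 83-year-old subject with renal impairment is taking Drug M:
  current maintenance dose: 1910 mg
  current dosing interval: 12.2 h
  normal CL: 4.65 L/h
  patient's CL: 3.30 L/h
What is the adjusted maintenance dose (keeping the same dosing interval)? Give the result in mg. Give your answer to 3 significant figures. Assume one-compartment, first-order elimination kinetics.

1360 mg

To keep the same average steady-state level, dosing rate must scale with clearance.
CL ratio = 3.30 / 4.65 = 0.7097
New dose (same interval) = 1910 × 0.7097 = 1356 mg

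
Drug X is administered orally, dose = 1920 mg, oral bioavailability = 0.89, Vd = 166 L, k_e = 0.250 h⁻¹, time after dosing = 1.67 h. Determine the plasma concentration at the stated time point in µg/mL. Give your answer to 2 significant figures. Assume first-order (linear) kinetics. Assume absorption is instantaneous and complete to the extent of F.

Amount reaching circulation = F × Dose = 0.89 × 1920 = 1709 mg
C₀ = F·Dose / Vd = 1709 / 166 = 10.30 mg/L
C = C₀ · e^(−k·t) = 10.30 × e^(−0.2500 × 1.67)
  = 10.30 × 0.6587 = 6.785 mg/L
(6.785 mg/L = 6.785 µg/mL)

6.8 µg/mL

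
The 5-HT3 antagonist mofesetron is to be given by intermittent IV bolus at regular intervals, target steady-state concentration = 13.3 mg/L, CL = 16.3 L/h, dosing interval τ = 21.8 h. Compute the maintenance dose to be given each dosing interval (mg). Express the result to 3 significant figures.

4730 mg

At steady state, Dose/τ = Css × CL.
Dose = Css × CL × τ = 13.3 × 16.30 × 21.8 = 4726 mg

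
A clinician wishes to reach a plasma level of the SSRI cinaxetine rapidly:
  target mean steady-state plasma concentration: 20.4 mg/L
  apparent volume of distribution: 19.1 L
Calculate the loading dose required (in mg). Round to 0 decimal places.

LD = Css × Vd = 20.4 × 19.1 = 389.6 mg

390 mg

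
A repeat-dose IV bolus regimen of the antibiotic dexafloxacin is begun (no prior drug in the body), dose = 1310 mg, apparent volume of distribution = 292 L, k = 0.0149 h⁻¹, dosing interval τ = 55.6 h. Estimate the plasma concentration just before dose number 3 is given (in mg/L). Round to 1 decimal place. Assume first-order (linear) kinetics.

C₀ per dose = Dose / Vd = 1310 / 292 = 4.486 mg/L
Fraction remaining after one interval: r = e^(−kτ) = e^(−0.01490 × 55.6) = 0.4367
Before dose 3, 2 doses have been given (aged 1τ, 2τ).
C_trough = C₀ × (r + r²) = 4.486 × (0.4367 + 0.1907) = 2.815 mg/L

2.8 mg/L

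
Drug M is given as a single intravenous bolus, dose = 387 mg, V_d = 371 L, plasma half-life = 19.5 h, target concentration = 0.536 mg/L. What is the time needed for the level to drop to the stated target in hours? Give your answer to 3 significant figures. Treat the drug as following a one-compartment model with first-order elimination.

18.7 h

C₀ = Dose / Vd = 387.0 / 371 = 1.043 mg/L
k = ln2 / t½ = 0.693147 / 19.5 = 0.03555 h⁻¹
t = ln(C₀ / C) / k = ln(1.043 / 0.536) / 0.03555
  = ln(1.946) / 0.03555 = 0.6658 / 0.03555 = 18.73 h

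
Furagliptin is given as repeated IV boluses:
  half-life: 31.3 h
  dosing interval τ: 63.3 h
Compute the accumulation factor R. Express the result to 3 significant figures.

k = ln2 / t½ = 0.693147 / 31.3 = 0.02215 h⁻¹
e^(−kτ) = e^(−0.02215 × 63.3) = 0.2461
Accumulation ratio R = 1 / (1 − e^(−kτ)) = 1 / (1 − 0.2461) = 1.326

1.33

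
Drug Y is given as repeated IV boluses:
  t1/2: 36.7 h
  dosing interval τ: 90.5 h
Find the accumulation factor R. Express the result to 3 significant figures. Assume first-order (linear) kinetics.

1.22

k = ln2 / t½ = 0.693147 / 36.7 = 0.01889 h⁻¹
e^(−kτ) = e^(−0.01889 × 90.5) = 0.1809
Accumulation ratio R = 1 / (1 − e^(−kτ)) = 1 / (1 − 0.1809) = 1.221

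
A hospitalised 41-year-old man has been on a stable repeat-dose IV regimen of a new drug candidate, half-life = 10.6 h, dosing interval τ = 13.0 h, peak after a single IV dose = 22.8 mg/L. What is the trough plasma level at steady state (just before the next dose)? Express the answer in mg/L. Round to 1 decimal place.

17.0 mg/L

k = ln2 / t½ = 0.693147 / 10.6 = 0.06539 h⁻¹
e^(−kτ) = e^(−0.06539 × 13.0) = 0.4274
Accumulation ratio R = 1 / (1 − e^(−kτ)) = 1 / (1 − 0.4274) = 1.746
Steady-state trough = C₀ × R × e^(−kτ) = 22.8 × 1.746 × 0.4274 = 17.01 mg/L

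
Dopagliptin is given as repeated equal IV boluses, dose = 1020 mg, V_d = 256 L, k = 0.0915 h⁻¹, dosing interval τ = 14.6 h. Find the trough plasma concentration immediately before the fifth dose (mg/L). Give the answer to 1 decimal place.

1.4 mg/L

C₀ per dose = Dose / Vd = 1020 / 256 = 3.984 mg/L
Fraction remaining after one interval: r = e^(−kτ) = e^(−0.09150 × 14.6) = 0.2629
Before dose 5, 4 doses have been given (aged 1τ, 2τ, 3τ, 4τ).
C_trough = C₀ × (r + r² + … + r^4) = C₀ × r(1−r^4)/(1−r)
        = 3.984 × 0.2629 × (1 − 0.004777) / (1 − 0.2629) = 1.414 mg/L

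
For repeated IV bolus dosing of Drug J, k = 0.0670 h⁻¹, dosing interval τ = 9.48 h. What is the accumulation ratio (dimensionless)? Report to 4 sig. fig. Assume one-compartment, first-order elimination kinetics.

e^(−kτ) = e^(−0.06700 × 9.48) = 0.5299
Accumulation ratio R = 1 / (1 − e^(−kτ)) = 1 / (1 − 0.5299) = 2.127

2.127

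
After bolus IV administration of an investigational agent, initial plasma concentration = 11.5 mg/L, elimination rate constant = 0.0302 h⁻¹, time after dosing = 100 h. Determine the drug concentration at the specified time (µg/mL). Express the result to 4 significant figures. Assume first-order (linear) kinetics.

C = C₀ · e^(−k·t) = 11.50 × e^(−0.03020 × 100)
  = 11.50 × 0.04880 = 0.5612 mg/L
(0.5612 mg/L = 0.5612 µg/mL)

0.5612 µg/mL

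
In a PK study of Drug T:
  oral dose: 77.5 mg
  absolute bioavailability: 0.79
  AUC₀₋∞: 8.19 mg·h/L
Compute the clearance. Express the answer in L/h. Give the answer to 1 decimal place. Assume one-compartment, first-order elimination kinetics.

7.5 L/h

CL = F·Dose / AUC = 0.79 × 77.5 / 8.19 = 7.476 L/h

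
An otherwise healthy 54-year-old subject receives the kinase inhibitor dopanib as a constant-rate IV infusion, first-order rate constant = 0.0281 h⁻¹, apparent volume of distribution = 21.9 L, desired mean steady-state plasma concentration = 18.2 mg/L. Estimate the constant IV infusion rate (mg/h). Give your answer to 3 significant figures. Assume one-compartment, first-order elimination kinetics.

11.2 mg/h

CL = k × Vd = 0.02810 × 21.9 = 0.6154 L/h
At steady state, infusion rate R₀ = Css × CL = 18.2 × 0.6154 = 11.20 mg/h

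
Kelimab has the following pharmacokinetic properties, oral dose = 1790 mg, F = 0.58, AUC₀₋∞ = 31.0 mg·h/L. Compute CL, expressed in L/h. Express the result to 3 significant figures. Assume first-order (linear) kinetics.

CL = F·Dose / AUC = 0.58 × 1790 / 31.0 = 33.49 L/h

33.5 L/h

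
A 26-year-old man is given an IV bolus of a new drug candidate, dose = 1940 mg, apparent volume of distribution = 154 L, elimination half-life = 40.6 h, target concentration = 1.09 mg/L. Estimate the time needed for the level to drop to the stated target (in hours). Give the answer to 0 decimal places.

143 h

C₀ = Dose / Vd = 1940 / 154 = 12.60 mg/L
k = ln2 / t½ = 0.693147 / 40.6 = 0.01707 h⁻¹
t = ln(C₀ / C) / k = ln(12.60 / 1.09) / 0.01707
  = ln(11.56) / 0.01707 = 2.448 / 0.01707 = 143.4 h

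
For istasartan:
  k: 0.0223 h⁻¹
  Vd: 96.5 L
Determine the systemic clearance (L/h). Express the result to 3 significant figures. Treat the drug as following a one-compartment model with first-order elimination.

CL = k × Vd = 0.0223 × 96.5 = 2.152 L/h

2.15 L/h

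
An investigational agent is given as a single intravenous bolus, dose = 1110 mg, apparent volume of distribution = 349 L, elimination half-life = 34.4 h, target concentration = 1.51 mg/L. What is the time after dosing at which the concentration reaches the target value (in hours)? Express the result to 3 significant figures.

37.0 h

C₀ = Dose / Vd = 1110 / 349 = 3.181 mg/L
k = ln2 / t½ = 0.693147 / 34.4 = 0.02015 h⁻¹
t = ln(C₀ / C) / k = ln(3.181 / 1.51) / 0.02015
  = ln(2.107) / 0.02015 = 0.7453 / 0.02015 = 36.99 h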